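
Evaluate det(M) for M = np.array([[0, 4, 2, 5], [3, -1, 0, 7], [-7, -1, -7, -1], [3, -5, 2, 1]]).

Expand along row 1 (it has 1 zero):
  − (4) · M_12   where M_12 = det([3 0 7; -7 -7 -1; 3 2 1]) = 34
  + (2) · M_13   where M_13 = det([3 -1 7; -7 -1 -1; 3 -5 1]) = 244
  − (5) · M_14   where M_14 = det([3 -1 0; -7 -1 -7; 3 -5 2]) = -104
det = (-1)·(4)·(34) + (+1)·(2)·(244) + (-1)·(5)·(-104) = 872

|M| = 872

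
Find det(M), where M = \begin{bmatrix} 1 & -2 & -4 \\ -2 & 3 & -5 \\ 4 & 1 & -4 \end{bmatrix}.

105

Expand along column 1:
  + 1 · |3 -5; 1 -4| = 1·(-12 − (-5)) = -7
  − (-2) · |-2 -4; 1 -4| = −(-2)·(8 − (-4)) = 24
  + 4 · |-2 -4; 3 -5| = 4·(10 − (-12)) = 88
Sum: (-7) + (24) + (88) = 105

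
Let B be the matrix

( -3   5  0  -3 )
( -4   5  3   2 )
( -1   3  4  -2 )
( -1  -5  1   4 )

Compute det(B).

det(B) = -399

Expand along row 1 (it has 1 zero):
  + (-3) · M_11   where M_11 = det([5 3 2; 3 4 -2; -5 1 4]) = 130
  − (5) · M_12   where M_12 = det([-4 3 2; -1 4 -2; -1 1 4]) = -48
  − (-3) · M_14   where M_14 = det([-4 5 3; -1 3 4; -1 -5 1]) = -83
det = (+1)·(-3)·(130) + (-1)·(5)·(-48) + (-1)·(-3)·(-83) = -399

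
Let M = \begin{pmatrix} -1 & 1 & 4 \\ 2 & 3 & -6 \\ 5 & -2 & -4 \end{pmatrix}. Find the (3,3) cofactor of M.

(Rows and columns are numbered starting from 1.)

The cofactor is -5.

Delete row 3 and column 3; the remaining 2×2 submatrix is [-1 1; 2 3].
Its determinant is (-1)·3 − 1·2 = -5.
The cofactor carries sign (−1)^(3+3) = +1, so C_{3,3} = +(-5) = -5.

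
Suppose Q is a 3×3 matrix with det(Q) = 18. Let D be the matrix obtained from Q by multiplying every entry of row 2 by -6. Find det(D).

-108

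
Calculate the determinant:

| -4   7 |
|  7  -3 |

det = (-4)·(-3) − 7·7 = 12 − 49 = -37

The determinant is -37.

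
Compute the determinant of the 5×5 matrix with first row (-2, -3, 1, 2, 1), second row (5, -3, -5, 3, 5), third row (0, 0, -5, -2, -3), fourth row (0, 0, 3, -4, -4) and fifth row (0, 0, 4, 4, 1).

The matrix is block upper-triangular with a 2×2 block and a 3×3 block on the diagonal, so its determinant equals the product of the determinants of the diagonal blocks.
det of the 2×2 block = 21
det of the 3×3 block = -106
det = (21)·(-106) = -2226

The determinant is -2226.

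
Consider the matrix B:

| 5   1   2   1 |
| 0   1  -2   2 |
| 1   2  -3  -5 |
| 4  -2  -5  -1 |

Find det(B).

Expand along row 2 (it has 1 zero):
  + (1) · M_22   where M_22 = det([5 2 1; 1 -3 -5; 4 -5 -1]) = -141
  − (-2) · M_23   where M_23 = det([5 1 1; 1 2 -5; 4 -2 -1]) = -89
  + (2) · M_24   where M_24 = det([5 1 2; 1 2 -3; 4 -2 -5]) = -107
det = (+1)·(1)·(-141) + (-1)·(-2)·(-89) + (+1)·(2)·(-107) = -533

-533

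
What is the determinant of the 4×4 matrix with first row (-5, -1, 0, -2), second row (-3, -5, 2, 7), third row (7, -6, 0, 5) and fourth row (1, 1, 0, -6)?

456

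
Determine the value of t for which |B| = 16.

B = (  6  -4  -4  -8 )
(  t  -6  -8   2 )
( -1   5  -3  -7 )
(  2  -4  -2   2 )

3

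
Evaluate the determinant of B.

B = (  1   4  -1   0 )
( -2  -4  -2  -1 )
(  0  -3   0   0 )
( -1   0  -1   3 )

|B| = -42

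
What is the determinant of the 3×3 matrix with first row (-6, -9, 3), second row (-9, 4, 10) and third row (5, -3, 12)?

Expand along column 1:
  + (-6) · |4 10; -3 12| = (-6)·(48 − (-30)) = -468
  − (-9) · |-9 3; -3 12| = −(-9)·(-108 − (-9)) = -891
  + 5 · |-9 3; 4 10| = 5·(-90 − 12) = -510
Sum: (-468) + (-891) + (-510) = -1869

-1869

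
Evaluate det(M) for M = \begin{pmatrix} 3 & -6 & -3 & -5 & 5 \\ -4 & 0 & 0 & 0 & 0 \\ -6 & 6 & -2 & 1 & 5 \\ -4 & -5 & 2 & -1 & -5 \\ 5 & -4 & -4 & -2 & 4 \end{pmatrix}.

Expand along row 2 (it has 4 zeros):
  − (-4) · M_21   where M_21 = det([-6 -3 -5 5; 6 -2 1 5; -5 2 -1 -5; -4 -4 -2 4]) = 58
det = (-1)·(-4)·(58) = 232

232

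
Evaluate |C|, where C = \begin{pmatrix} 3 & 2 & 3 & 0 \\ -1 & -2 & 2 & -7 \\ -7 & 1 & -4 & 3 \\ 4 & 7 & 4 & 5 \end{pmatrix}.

75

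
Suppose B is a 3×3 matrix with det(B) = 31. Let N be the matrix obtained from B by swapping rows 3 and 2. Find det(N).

The determinant is -31.

Swapping two rows multiplies the determinant by −1.
det(N) = (-1)·(31) = -31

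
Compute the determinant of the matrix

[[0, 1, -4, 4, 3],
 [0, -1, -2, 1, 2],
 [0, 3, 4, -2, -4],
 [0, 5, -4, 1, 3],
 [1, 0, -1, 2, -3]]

-6

Expand along column 1 (it has 4 zeros):
  + (1) · M_51   where M_51 = det([1 -4 4 3; -1 -2 1 2; 3 4 -2 -4; 5 -4 1 3]) = -6
det = (+1)·(1)·(-6) = -6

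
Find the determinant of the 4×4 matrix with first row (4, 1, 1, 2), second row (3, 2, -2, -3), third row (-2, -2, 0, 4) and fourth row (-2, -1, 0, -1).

24

Expand along column 3 (it has 2 zeros):
  + (1) · M_13   where M_13 = det([3 2 -3; -2 -2 4; -2 -1 -1]) = 4
  − (-2) · M_23   where M_23 = det([4 1 2; -2 -2 4; -2 -1 -1]) = 10
det = (+1)·(1)·(4) + (-1)·(-2)·(10) = 24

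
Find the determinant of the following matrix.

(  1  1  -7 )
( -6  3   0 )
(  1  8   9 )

Expand along row 2:
  − (-6) · |1 -7; 8 9| = −(-6)·(9 − (-56)) = 390
  + 3 · |1 -7; 1 9| = 3·(9 − (-7)) = 48
Sum: (390) + (48) = 438

The determinant is 438.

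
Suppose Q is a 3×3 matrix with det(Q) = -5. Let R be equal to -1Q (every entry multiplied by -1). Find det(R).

For a 3×3 matrix, det(-1Q) = (-1)^3·det(Q) = -1·det(Q).
det(R) = (-1)·(-5) = 5

|R| = 5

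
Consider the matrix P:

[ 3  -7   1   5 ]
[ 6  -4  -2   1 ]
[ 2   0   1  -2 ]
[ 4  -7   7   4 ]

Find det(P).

Expand along row 3 (it has 1 zero):
  + (2) · M_31   where M_31 = det([-7 1 5; -4 -2 1; -7 7 4]) = -96
  + (1) · M_33   where M_33 = det([3 -7 5; 6 -4 1; 4 -7 4]) = -17
  − (-2) · M_34   where M_34 = det([3 -7 1; 6 -4 -2; 4 -7 7]) = 198
det = (+1)·(2)·(-96) + (+1)·(1)·(-17) + (-1)·(-2)·(198) = 187

det(P) = 187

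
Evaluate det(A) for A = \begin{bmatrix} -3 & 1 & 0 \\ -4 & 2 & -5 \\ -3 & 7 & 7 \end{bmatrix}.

|A| = -104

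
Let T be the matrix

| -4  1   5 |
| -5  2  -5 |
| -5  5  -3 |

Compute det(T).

Expand along row 1:
  + (-4) · |2 -5; 5 -3| = (-4)·(-6 − (-25)) = -76
  − 1 · |-5 -5; -5 -3| = −1·(15 − 25) = 10
  + 5 · |-5 2; -5 5| = 5·(-25 − (-10)) = -75
Sum: (-76) + (10) + (-75) = -141

-141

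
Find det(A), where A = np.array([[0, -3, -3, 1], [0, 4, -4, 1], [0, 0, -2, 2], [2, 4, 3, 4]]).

Expand along column 1 (it has 3 zeros):
  − (2) · M_41   where M_41 = det([-3 -3 1; 4 -4 1; 0 -2 2]) = 34
det = (-1)·(2)·(34) = -68

det(A) = -68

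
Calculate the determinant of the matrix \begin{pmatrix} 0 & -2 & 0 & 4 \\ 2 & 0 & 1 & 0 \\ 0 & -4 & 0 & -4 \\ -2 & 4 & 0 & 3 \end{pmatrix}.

The determinant is 48.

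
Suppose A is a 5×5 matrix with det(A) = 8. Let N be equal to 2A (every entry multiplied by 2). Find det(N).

The determinant is 256.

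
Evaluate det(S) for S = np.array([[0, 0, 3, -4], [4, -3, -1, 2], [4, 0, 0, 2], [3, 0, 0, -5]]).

Expand along column 2 (it has 3 zeros):
  + (-3) · M_22   where M_22 = det([0 3 -4; 4 0 2; 3 0 -5]) = 78
det = (+1)·(-3)·(78) = -234

-234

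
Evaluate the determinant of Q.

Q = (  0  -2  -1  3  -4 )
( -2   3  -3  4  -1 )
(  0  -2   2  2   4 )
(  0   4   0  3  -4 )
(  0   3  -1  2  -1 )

Expand along column 1 (it has 4 zeros):
  − (-2) · M_21   where M_21 = det([-2 -1 3 -4; -2 2 2 4; 4 0 3 -4; 3 -1 2 -1]) = -210
det = (-1)·(-2)·(-210) = -420

det(Q) = -420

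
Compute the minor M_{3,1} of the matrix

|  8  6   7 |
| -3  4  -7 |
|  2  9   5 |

Delete row 3 and column 1; the remaining 2×2 submatrix is [6 7; 4 -7].
Its determinant is 6·(-7) − 7·4 = -70.

The minor is -70.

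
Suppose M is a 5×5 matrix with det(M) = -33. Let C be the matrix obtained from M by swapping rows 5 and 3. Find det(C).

Swapping two rows multiplies the determinant by −1.
det(C) = (-1)·(-33) = 33

|C| = 33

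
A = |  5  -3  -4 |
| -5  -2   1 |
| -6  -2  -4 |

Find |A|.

|A| = 136

Expand along column 1:
  + 5 · |-2 1; -2 -4| = 5·(8 − (-2)) = 50
  − (-5) · |-3 -4; -2 -4| = −(-5)·(12 − 8) = 20
  + (-6) · |-3 -4; -2 1| = (-6)·(-3 − 8) = 66
Sum: (50) + (20) + (66) = 136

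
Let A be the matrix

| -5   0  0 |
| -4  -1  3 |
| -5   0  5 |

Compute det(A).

25

Expand along column 2:
  + (-1) · |-5 0; -5 5| = (-1)·(-25 − 0) = 25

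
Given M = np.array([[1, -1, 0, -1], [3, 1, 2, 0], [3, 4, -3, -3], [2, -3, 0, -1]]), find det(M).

-35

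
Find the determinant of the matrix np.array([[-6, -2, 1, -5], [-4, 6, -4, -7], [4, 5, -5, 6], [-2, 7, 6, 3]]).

2836

Expand along row 1:
  + (-6) · M_11   where M_11 = det([6 -4 -7; 5 -5 6; 7 6 3]) = -869
  − (-2) · M_12   where M_12 = det([-4 -4 -7; 4 -5 6; -2 6 3]) = 202
  + (1) · M_13   where M_13 = det([-4 6 -7; 4 5 6; -2 7 3]) = -302
  − (-5) · M_14   where M_14 = det([-4 6 -4; 4 5 -5; -2 7 6]) = -496
det = (+1)·(-6)·(-869) + (-1)·(-2)·(202) + (+1)·(1)·(-302) + (-1)·(-5)·(-496) = 2836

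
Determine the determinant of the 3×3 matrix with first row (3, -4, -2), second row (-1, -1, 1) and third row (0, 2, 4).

Expand along row 3:
  − 2 · |3 -2; -1 1| = −2·(3 − 2) = -2
  + 4 · |3 -4; -1 -1| = 4·(-3 − 4) = -28
Sum: (-2) + (-28) = -30

The determinant is -30.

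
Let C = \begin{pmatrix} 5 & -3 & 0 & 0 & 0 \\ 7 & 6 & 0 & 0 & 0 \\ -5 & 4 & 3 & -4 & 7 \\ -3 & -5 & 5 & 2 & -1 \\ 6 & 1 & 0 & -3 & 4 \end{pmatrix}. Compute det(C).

-510

C is block lower-triangular with a 2×2 block and a 3×3 block on the diagonal, so its determinant equals the product of the determinants of the diagonal blocks.
det of the 2×2 block = 51
det of the 3×3 block = -10
det = (51)·(-10) = -510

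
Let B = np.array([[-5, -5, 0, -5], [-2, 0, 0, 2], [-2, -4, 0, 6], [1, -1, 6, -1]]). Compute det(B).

det(B) = 720

Expand along column 3 (it has 3 zeros):
  − (6) · M_43   where M_43 = det([-5 -5 -5; -2 0 2; -2 -4 6]) = -120
det = (-1)·(6)·(-120) = 720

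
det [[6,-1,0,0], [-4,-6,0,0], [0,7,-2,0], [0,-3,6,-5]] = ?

The matrix is block lower-triangular with a 2×2 block and a 2×2 block on the diagonal, so its determinant equals the product of the determinants of the diagonal blocks.
det of the 2×2 block = -40
det of the 2×2 block = 10
det = (-40)·(10) = -400

The determinant is -400.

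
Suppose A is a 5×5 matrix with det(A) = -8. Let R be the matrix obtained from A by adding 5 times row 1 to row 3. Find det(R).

det(R) = -8

Adding a multiple of one row to another leaves the determinant unchanged.
det(R) = (1)·(-8) = -8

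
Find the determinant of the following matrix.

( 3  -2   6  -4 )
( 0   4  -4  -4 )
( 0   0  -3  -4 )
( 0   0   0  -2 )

72

The matrix is upper triangular, so the determinant is the product of the diagonal entries:
det = (3) · (4) · (-3) · (-2) = 72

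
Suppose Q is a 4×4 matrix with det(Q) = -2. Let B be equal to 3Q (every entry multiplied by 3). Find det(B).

The determinant is -162.

For a 4×4 matrix, det(3Q) = 3^4·det(Q) = 81·det(Q).
det(B) = (81)·(-2) = -162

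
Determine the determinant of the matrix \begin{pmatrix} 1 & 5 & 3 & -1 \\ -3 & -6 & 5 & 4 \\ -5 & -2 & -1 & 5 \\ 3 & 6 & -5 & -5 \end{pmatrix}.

196

Expand along row 1:
  + (1) · M_11   where M_11 = det([-6 5 4; -2 -1 5; 6 -5 -5]) = -16
  − (5) · M_12   where M_12 = det([-3 5 4; -5 -1 5; 3 -5 -5]) = -28
  + (3) · M_13   where M_13 = det([-3 -6 4; -5 -2 5; 3 6 -5]) = 24
  − (-1) · M_14   where M_14 = det([-3 -6 5; -5 -2 -1; 3 6 -5]) = 0
det = (+1)·(1)·(-16) + (-1)·(5)·(-28) + (+1)·(3)·(24) + (-1)·(-1)·(0) = 196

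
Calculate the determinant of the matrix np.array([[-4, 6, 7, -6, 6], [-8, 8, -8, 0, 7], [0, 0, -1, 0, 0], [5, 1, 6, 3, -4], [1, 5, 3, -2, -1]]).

Expand along row 3 (it has 4 zeros):
  + (-1) · M_33   where M_33 = det([-4 6 -6 6; -8 8 0 7; 5 1 3 -4; 1 5 -2 -1]) = -738
det = (+1)·(-1)·(-738) = 738

738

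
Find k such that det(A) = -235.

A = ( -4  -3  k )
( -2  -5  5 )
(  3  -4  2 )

k = -6

Expanding along the row containing k, det(A) is linear in k: det(A) = (23)·k + (-97).
Set (23)·k + (-97) = -235  ⇒  (23)·k = -138  ⇒  k = -6.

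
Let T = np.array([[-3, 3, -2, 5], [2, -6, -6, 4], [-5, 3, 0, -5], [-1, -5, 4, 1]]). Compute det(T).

Expand along row 3 (it has 1 zero):
  + (-5) · M_31   where M_31 = det([3 -2 5; -6 -6 4; -5 4 1]) = -308
  − (3) · M_32   where M_32 = det([-3 -2 5; 2 -6 4; -1 4 1]) = 88
  − (-5) · M_34   where M_34 = det([-3 3 -2; 2 -6 -6; -1 -5 4]) = 188
det = (+1)·(-5)·(-308) + (-1)·(3)·(88) + (-1)·(-5)·(188) = 2216

det(T) = 2216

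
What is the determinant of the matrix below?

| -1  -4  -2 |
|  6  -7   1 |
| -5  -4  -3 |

The determinant is 41.

Expand along row 1:
  + (-1) · |-7 1; -4 -3| = (-1)·(21 − (-4)) = -25
  − (-4) · |6 1; -5 -3| = −(-4)·(-18 − (-5)) = -52
  + (-2) · |6 -7; -5 -4| = (-2)·(-24 − 35) = 118
Sum: (-25) + (-52) + (118) = 41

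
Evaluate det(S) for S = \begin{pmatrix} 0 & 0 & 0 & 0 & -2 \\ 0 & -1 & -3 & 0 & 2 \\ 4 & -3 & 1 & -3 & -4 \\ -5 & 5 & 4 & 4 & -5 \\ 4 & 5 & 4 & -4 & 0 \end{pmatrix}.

Expand along row 1 (it has 4 zeros):
  + (-2) · M_15   where M_15 = det([0 -1 -3 0; 4 -3 1 -3; -5 5 4 4; 4 5 4 -4]) = 15
det = (+1)·(-2)·(15) = -30

det(S) = -30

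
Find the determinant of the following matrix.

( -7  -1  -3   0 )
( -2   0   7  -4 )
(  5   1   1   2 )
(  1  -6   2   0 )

498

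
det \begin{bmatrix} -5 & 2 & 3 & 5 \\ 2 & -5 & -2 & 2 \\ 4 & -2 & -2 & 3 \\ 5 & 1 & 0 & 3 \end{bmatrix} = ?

The determinant is -229.

Expand along row 4 (it has 1 zero):
  − (5) · M_41   where M_41 = det([2 3 5; -5 -2 2; -2 -2 3]) = 59
  + (1) · M_42   where M_42 = det([-5 3 5; 2 -2 2; 4 -2 3]) = 36
  + (3) · M_44   where M_44 = det([-5 2 3; 2 -5 -2; 4 -2 -2]) = 10
det = (-1)·(5)·(59) + (+1)·(1)·(36) + (+1)·(3)·(10) = -229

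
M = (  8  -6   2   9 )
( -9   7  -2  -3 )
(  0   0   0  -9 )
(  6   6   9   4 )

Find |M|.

det(M) = -54

Expand along row 3 (it has 3 zeros):
  − (-9) · M_34   where M_34 = det([8 -6 2; -9 7 -2; 6 6 9]) = -6
det = (-1)·(-9)·(-6) = -54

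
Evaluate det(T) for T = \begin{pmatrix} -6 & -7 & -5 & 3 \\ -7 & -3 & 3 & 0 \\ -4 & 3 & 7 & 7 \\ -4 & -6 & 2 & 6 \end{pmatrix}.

The determinant is 2672.

Expand along row 2 (it has 1 zero):
  − (-7) · M_21   where M_21 = det([-7 -5 3; 3 7 7; -6 2 6]) = 248
  + (-3) · M_22   where M_22 = det([-6 -5 3; -4 7 7; -4 2 6]) = -88
  − (3) · M_23   where M_23 = det([-6 -7 3; -4 3 7; -4 -6 6]) = -224
det = (-1)·(-7)·(248) + (+1)·(-3)·(-88) + (-1)·(3)·(-224) = 2672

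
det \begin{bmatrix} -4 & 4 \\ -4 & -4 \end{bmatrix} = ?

32

det = (-4)·(-4) − 4·(-4) = 16 − (-16) = 32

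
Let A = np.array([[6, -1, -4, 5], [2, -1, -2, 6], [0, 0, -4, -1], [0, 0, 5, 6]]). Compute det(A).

|A| = 76

A is block upper-triangular with a 2×2 block and a 2×2 block on the diagonal, so its determinant equals the product of the determinants of the diagonal blocks.
det of the 2×2 block = -4
det of the 2×2 block = -19
det = (-4)·(-19) = 76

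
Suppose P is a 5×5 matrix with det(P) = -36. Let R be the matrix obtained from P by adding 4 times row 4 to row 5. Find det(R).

-36

Adding a multiple of one row to another leaves the determinant unchanged.
det(R) = (1)·(-36) = -36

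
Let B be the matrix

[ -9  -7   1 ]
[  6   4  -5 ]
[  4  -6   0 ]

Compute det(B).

Expand along column 3:
  + 1 · |6 4; 4 -6| = 1·(-36 − 16) = -52
  − (-5) · |-9 -7; 4 -6| = −(-5)·(54 − (-28)) = 410
Sum: (-52) + (410) = 358

358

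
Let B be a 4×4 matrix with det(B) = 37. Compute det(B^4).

1874161

det(B^4) = (det B)^4 = (37)^4 = 1874161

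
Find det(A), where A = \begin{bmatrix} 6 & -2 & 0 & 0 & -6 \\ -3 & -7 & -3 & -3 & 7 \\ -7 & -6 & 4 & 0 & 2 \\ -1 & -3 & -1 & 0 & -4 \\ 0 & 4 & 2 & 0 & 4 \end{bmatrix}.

1140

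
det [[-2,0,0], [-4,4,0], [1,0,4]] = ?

The matrix is lower triangular, so the determinant is the product of the diagonal entries:
det = (-2) · (4) · (4) = -32

-32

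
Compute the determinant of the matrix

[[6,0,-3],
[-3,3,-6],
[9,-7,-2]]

Expand along column 2:
  + 3 · |6 -3; 9 -2| = 3·(-12 − (-27)) = 45
  − (-7) · |6 -3; -3 -6| = −(-7)·(-36 − 9) = -315
Sum: (45) + (-315) = -270

-270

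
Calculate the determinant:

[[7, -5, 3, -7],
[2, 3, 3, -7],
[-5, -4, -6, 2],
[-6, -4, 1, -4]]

2830

Expand along row 1:
  + (7) · M_11   where M_11 = det([3 3 -7; -4 -6 2; -4 1 -4]) = 190
  − (-5) · M_12   where M_12 = det([2 3 -7; -5 -6 2; -6 1 -4]) = 235
  + (3) · M_13   where M_13 = det([2 3 -7; -5 -4 2; -6 -4 -4]) = -20
  − (-7) · M_14   where M_14 = det([2 3 3; -5 -4 -6; -6 -4 1]) = 55
det = (+1)·(7)·(190) + (-1)·(-5)·(235) + (+1)·(3)·(-20) + (-1)·(-7)·(55) = 2830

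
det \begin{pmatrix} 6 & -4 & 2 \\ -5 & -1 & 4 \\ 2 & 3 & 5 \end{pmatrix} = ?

-260

Expand along column 1:
  + 6 · |-1 4; 3 5| = 6·(-5 − 12) = -102
  − (-5) · |-4 2; 3 5| = −(-5)·(-20 − 6) = -130
  + 2 · |-4 2; -1 4| = 2·(-16 − (-2)) = -28
Sum: (-102) + (-130) + (-28) = -260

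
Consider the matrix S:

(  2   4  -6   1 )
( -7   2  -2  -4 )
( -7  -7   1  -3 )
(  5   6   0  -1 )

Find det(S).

|S| = 940

Expand along row 4 (it has 1 zero):
  − (5) · M_41   where M_41 = det([4 -6 1; 2 -2 -4; -7 1 -3]) = -176
  + (6) · M_42   where M_42 = det([2 -6 1; -7 -2 -4; -7 1 -3]) = -43
  + (-1) · M_44   where M_44 = det([2 4 -6; -7 2 -2; -7 -7 1]) = -318
det = (-1)·(5)·(-176) + (+1)·(6)·(-43) + (+1)·(-1)·(-318) = 940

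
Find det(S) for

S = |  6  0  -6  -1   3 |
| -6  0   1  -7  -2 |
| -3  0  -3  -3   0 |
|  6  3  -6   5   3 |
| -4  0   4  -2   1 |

-1719

Expand along column 2 (it has 4 zeros):
  + (3) · M_42   where M_42 = det([6 -6 -1 3; -6 1 -7 -2; -3 -3 -3 0; -4 4 -2 1]) = -573
det = (+1)·(3)·(-573) = -1719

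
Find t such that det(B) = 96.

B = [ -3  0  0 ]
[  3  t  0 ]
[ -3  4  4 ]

-8

Expanding along the row containing t, det(B) is linear in t: det(B) = (-12)·t + (0).
Set (-12)·t + (0) = 96  ⇒  (-12)·t = 96  ⇒  t = -8.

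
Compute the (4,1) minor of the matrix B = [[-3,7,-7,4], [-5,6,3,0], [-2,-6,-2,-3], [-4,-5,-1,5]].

-165

Delete row 4 and column 1; the remaining 3×3 submatrix is [7 -7 4; 6 3 0; -6 -2 -3].
Its determinant is -165.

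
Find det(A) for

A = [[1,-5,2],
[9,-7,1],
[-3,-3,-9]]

Expand along row 1:
  + 1 · |-7 1; -3 -9| = 1·(63 − (-3)) = 66
  − (-5) · |9 1; -3 -9| = −(-5)·(-81 − (-3)) = -390
  + 2 · |9 -7; -3 -3| = 2·(-27 − 21) = -96
Sum: (66) + (-390) + (-96) = -420

The determinant is -420.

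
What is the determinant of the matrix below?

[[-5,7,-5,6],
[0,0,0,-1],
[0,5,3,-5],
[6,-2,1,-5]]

-221

Expand along row 2 (it has 3 zeros):
  + (-1) · M_24   where M_24 = det([-5 7 -5; 0 5 3; 6 -2 1]) = 221
det = (+1)·(-1)·(221) = -221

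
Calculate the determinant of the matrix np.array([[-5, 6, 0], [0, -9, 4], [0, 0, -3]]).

The determinant is -135.

The matrix is upper triangular, so the determinant is the product of the diagonal entries:
det = (-5) · (-9) · (-3) = -135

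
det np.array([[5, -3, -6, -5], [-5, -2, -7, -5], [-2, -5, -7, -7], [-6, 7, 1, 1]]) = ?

704

Expand along row 1:
  + (5) · M_11   where M_11 = det([-2 -7 -5; -5 -7 -7; 7 1 1]) = 88
  − (-3) · M_12   where M_12 = det([-5 -7 -5; -2 -7 -7; -6 1 1]) = -88
  + (-6) · M_13   where M_13 = det([-5 -2 -5; -2 -5 -7; -6 7 1]) = -88
  − (-5) · M_14   where M_14 = det([-5 -2 -7; -2 -5 -7; -6 7 1]) = 0
det = (+1)·(5)·(88) + (-1)·(-3)·(-88) + (+1)·(-6)·(-88) + (-1)·(-5)·(0) = 704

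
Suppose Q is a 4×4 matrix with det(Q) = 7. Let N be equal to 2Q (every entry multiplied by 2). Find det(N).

For a 4×4 matrix, det(2Q) = 2^4·det(Q) = 16·det(Q).
det(N) = (16)·(7) = 112

112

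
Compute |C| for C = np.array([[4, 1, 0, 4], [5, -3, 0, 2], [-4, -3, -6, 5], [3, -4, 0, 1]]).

Expand along column 3 (it has 3 zeros):
  + (-6) · M_33   where M_33 = det([4 1 4; 5 -3 2; 3 -4 1]) = -23
det = (+1)·(-6)·(-23) = 138

138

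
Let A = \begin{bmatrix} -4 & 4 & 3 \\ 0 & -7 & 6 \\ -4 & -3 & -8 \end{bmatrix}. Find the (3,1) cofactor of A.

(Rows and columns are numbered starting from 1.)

45

Delete row 3 and column 1; the remaining 2×2 submatrix is [4 3; -7 6].
Its determinant is 4·6 − 3·(-7) = 45.
The cofactor carries sign (−1)^(3+1) = +1, so C_{3,1} = +(45) = 45.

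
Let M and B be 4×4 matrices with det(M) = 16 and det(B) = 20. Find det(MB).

The determinant is 320.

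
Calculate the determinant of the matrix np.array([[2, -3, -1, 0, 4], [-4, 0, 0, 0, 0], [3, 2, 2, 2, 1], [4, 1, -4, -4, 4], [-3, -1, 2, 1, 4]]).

-540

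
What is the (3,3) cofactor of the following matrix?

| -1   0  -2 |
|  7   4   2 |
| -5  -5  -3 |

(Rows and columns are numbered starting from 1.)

Delete row 3 and column 3; the remaining 2×2 submatrix is [-1 0; 7 4].
Its determinant is (-1)·4 − 0·7 = -4.
The cofactor carries sign (−1)^(3+3) = +1, so C_{3,3} = +(-4) = -4.

The cofactor is -4.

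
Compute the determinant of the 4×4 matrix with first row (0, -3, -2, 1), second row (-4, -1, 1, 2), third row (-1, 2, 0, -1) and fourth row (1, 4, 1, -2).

Expand along row 1 (it has 1 zero):
  − (-3) · M_12   where M_12 = det([-4 1 2; -1 0 -1; 1 1 -2]) = -9
  + (-2) · M_13   where M_13 = det([-4 -1 2; -1 2 -1; 1 4 -2]) = -9
  − (1) · M_14   where M_14 = det([-4 -1 1; -1 2 0; 1 4 1]) = -15
det = (-1)·(-3)·(-9) + (+1)·(-2)·(-9) + (-1)·(1)·(-15) = 6

The determinant is 6.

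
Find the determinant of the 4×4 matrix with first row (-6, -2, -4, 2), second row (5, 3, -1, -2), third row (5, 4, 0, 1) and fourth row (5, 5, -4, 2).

-62

Expand along row 3 (it has 1 zero):
  + (5) · M_31   where M_31 = det([-2 -4 2; 3 -1 -2; 5 -4 2]) = 70
  − (4) · M_32   where M_32 = det([-6 -4 2; 5 -1 -2; 5 -4 2]) = 110
  − (1) · M_34   where M_34 = det([-6 -2 -4; 5 3 -1; 5 5 -4]) = -28
det = (+1)·(5)·(70) + (-1)·(4)·(110) + (-1)·(1)·(-28) = -62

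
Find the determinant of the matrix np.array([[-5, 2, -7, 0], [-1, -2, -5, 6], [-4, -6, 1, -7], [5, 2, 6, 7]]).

The determinant is 1488.

Expand along row 1 (it has 1 zero):
  + (-5) · M_11   where M_11 = det([-2 -5 6; -6 1 -7; 2 6 7]) = -466
  − (2) · M_12   where M_12 = det([-1 -5 6; -4 1 -7; 5 6 7]) = -188
  + (-7) · M_13   where M_13 = det([-1 -2 6; -4 -6 -7; 5 2 7]) = 174
det = (+1)·(-5)·(-466) + (-1)·(2)·(-188) + (+1)·(-7)·(174) = 1488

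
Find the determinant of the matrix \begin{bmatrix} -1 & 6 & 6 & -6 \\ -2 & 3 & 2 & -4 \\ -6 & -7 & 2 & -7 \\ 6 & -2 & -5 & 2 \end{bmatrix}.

-1031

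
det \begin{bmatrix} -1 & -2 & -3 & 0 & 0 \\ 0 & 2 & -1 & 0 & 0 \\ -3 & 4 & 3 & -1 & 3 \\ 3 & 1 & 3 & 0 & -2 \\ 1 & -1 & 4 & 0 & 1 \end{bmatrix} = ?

19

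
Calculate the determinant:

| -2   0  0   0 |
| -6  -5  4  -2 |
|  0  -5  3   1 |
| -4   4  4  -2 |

Expand along row 1 (it has 3 zeros):
  + (-2) · M_11   where M_11 = det([-5 4 -2; -5 3 1; 4 4 -2]) = 90
det = (+1)·(-2)·(90) = -180

-180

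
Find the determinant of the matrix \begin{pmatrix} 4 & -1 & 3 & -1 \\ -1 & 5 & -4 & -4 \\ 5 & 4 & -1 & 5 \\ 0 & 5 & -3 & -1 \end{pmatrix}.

Expand along row 4 (it has 1 zero):
  + (5) · M_42   where M_42 = det([4 3 -1; -1 -4 -4; 5 -1 5]) = -162
  − (-3) · M_43   where M_43 = det([4 -1 -1; -1 5 -4; 5 4 5]) = 208
  + (-1) · M_44   where M_44 = det([4 -1 3; -1 5 -4; 5 4 -1]) = -22
det = (+1)·(5)·(-162) + (-1)·(-3)·(208) + (+1)·(-1)·(-22) = -164

-164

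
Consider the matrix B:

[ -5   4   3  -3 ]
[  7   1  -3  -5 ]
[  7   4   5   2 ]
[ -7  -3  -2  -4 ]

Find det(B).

|B| = 1189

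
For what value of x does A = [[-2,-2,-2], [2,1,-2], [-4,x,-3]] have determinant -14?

-2

Expanding along the row containing x, det(A) is linear in x: det(A) = (-8)·x + (-30).
Set (-8)·x + (-30) = -14  ⇒  (-8)·x = 16  ⇒  x = -2.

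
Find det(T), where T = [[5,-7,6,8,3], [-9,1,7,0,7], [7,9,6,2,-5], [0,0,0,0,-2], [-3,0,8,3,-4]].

Expand along row 4 (it has 4 zeros):
  − (-2) · M_45   where M_45 = det([5 -7 6 8; -9 1 7 0; 7 9 6 2; -3 0 8 3]) = 260
det = (-1)·(-2)·(260) = 520

520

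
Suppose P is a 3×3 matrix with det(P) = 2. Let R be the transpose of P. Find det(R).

The determinant is 2.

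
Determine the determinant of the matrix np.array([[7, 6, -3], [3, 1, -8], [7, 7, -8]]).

102

Expand along row 1:
  + 7 · |1 -8; 7 -8| = 7·(-8 − (-56)) = 336
  − 6 · |3 -8; 7 -8| = −6·(-24 − (-56)) = -192
  + (-3) · |3 1; 7 7| = (-3)·(21 − 7) = -42
Sum: (336) + (-192) + (-42) = 102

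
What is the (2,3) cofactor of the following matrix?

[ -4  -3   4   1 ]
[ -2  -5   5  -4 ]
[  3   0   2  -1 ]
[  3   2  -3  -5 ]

38

Delete row 2 and column 3; the remaining 3×3 submatrix is [-4 -3 1; 3 0 -1; 3 2 -5].
Its determinant is -38.
The cofactor carries sign (−1)^(2+3) = −1, so C_{2,3} = −(-38) = 38.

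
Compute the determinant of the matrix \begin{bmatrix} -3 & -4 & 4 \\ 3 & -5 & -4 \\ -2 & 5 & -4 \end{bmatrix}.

Expand along row 1:
  + (-3) · |-5 -4; 5 -4| = (-3)·(20 − (-20)) = -120
  − (-4) · |3 -4; -2 -4| = −(-4)·(-12 − 8) = -80
  + 4 · |3 -5; -2 5| = 4·(15 − 10) = 20
Sum: (-120) + (-80) + (20) = -180

-180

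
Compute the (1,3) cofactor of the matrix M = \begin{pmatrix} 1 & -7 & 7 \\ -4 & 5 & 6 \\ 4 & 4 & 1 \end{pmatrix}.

-36

Delete row 1 and column 3; the remaining 2×2 submatrix is [-4 5; 4 4].
Its determinant is (-4)·4 − 5·4 = -36.
The cofactor carries sign (−1)^(1+3) = +1, so C_{1,3} = +(-36) = -36.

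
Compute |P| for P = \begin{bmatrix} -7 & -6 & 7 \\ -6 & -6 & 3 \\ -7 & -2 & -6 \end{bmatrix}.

Expand along column 1:
  + (-7) · |-6 3; -2 -6| = (-7)·(36 − (-6)) = -294
  − (-6) · |-6 7; -2 -6| = −(-6)·(36 − (-14)) = 300
  + (-7) · |-6 7; -6 3| = (-7)·(-18 − (-42)) = -168
Sum: (-294) + (300) + (-168) = -162

-162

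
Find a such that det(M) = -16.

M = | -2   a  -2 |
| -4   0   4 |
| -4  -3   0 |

Expanding along the column containing a, det(M) is linear in a: det(M) = (-16)·a + (-48).
Set (-16)·a + (-48) = -16  ⇒  (-16)·a = 32  ⇒  a = -2.

-2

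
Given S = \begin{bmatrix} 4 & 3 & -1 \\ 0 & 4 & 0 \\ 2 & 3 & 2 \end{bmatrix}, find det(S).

det(S) = 40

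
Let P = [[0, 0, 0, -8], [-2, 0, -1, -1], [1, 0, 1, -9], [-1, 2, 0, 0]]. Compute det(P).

16

Expand along row 1 (it has 3 zeros):
  − (-8) · M_14   where M_14 = det([-2 0 -1; 1 0 1; -1 2 0]) = 2
det = (-1)·(-8)·(2) = 16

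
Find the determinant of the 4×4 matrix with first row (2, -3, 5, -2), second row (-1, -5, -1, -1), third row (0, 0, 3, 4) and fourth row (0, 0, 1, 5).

The matrix is block upper-triangular with a 2×2 block and a 2×2 block on the diagonal, so its determinant equals the product of the determinants of the diagonal blocks.
det of the 2×2 block = -13
det of the 2×2 block = 11
det = (-13)·(11) = -143

The determinant is -143.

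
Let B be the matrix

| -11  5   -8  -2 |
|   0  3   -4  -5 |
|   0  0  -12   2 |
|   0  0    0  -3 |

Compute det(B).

The determinant is -1188.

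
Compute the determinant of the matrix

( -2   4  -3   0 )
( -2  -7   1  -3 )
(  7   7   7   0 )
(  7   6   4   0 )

-399

Expand along column 4 (it has 3 zeros):
  + (-3) · M_24   where M_24 = det([-2 4 -3; 7 7 7; 7 6 4]) = 133
det = (+1)·(-3)·(133) = -399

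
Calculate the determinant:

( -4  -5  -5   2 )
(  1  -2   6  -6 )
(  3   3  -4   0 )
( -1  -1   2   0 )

Expand along column 4 (it has 2 zeros):
  − (2) · M_14   where M_14 = det([1 -2 6; 3 3 -4; -1 -1 2]) = 6
  + (-6) · M_24   where M_24 = det([-4 -5 -5; 3 3 -4; -1 -1 2]) = 2
det = (-1)·(2)·(6) + (+1)·(-6)·(2) = -24

The determinant is -24.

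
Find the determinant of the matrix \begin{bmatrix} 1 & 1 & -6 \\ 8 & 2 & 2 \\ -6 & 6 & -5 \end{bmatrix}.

Expand along column 1:
  + 1 · |2 2; 6 -5| = 1·(-10 − 12) = -22
  − 8 · |1 -6; 6 -5| = −8·(-5 − (-36)) = -248
  + (-6) · |1 -6; 2 2| = (-6)·(2 − (-12)) = -84
Sum: (-22) + (-248) + (-84) = -354

-354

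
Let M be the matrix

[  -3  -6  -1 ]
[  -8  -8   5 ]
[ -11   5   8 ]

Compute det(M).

Expand along row 1:
  + (-3) · |-8 5; 5 8| = (-3)·(-64 − 25) = 267
  − (-6) · |-8 5; -11 8| = −(-6)·(-64 − (-55)) = -54
  + (-1) · |-8 -8; -11 5| = (-1)·(-40 − 88) = 128
Sum: (267) + (-54) + (128) = 341

The determinant is 341.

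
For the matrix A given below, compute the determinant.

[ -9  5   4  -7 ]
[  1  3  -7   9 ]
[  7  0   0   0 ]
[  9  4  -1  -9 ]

det(A) = 3059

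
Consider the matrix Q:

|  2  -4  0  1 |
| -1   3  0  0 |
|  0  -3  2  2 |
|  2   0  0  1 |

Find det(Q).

det(Q) = -8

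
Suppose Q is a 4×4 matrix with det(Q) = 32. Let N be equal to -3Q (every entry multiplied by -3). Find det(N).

2592

For a 4×4 matrix, det(-3Q) = (-3)^4·det(Q) = 81·det(Q).
det(N) = (81)·(32) = 2592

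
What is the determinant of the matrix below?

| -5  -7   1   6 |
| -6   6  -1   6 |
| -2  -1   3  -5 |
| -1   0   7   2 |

-3851

Expand along row 4 (it has 1 zero):
  − (-1) · M_41   where M_41 = det([-7 1 6; 6 -1 6; -1 3 -5]) = 217
  − (7) · M_43   where M_43 = det([-5 -7 6; -6 6 6; -2 -1 -5]) = 522
  + (2) · M_44   where M_44 = det([-5 -7 1; -6 6 -1; -2 -1 3]) = -207
det = (-1)·(-1)·(217) + (-1)·(7)·(522) + (+1)·(2)·(-207) = -3851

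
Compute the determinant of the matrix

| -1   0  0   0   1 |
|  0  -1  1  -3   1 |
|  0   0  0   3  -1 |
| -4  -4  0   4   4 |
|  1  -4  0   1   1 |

Expand along column 3 (it has 4 zeros):
  − (1) · M_23   where M_23 = det([-1 0 0 1; 0 0 3 -1; -4 -4 4 4; 1 -4 1 1]) = -12
det = (-1)·(1)·(-12) = 12

The determinant is 12.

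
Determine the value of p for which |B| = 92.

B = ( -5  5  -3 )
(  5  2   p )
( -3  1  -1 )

Expanding along the row containing p, det(B) is linear in p: det(B) = (-10)·p + (2).
Set (-10)·p + (2) = 92  ⇒  (-10)·p = 90  ⇒  p = -9.

p = -9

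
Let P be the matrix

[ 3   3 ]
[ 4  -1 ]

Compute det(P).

|P| = -15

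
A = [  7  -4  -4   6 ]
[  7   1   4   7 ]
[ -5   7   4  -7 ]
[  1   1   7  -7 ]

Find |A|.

Expand along row 1:
  + (7) · M_11   where M_11 = det([1 4 7; 7 4 -7; 1 7 -7]) = 504
  − (-4) · M_12   where M_12 = det([7 4 7; -5 4 -7; 1 7 -7]) = -294
  + (-4) · M_13   where M_13 = det([7 1 7; -5 7 -7; 1 1 -7]) = -420
  − (6) · M_14   where M_14 = det([7 1 4; -5 7 4; 1 1 7]) = 306
det = (+1)·(7)·(504) + (-1)·(-4)·(-294) + (+1)·(-4)·(-420) + (-1)·(6)·(306) = 2196

det(A) = 2196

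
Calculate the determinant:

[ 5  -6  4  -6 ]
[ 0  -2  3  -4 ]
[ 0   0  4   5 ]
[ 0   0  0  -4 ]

160

The matrix is upper triangular, so the determinant is the product of the diagonal entries:
det = (5) · (-2) · (4) · (-4) = 160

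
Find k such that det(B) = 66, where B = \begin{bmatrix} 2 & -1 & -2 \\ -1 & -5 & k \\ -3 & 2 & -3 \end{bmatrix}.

Expanding along the row containing k, det(B) is linear in k: det(B) = (-1)·k + (67).
Set (-1)·k + (67) = 66  ⇒  (-1)·k = -1  ⇒  k = 1.

1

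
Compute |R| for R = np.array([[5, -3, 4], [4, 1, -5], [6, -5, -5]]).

det(R) = -224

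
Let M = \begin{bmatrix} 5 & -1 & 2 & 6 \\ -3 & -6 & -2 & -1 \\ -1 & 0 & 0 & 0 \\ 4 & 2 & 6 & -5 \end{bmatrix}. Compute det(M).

272

Expand along row 3 (it has 3 zeros):
  + (-1) · M_31   where M_31 = det([-1 2 6; -6 -2 -1; 2 6 -5]) = -272
det = (+1)·(-1)·(-272) = 272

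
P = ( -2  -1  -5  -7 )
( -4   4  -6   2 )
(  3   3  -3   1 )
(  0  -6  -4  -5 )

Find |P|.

Expand along row 4 (it has 1 zero):
  + (-6) · M_42   where M_42 = det([-2 -5 -7; -4 -6 2; 3 -3 1]) = -260
  − (-4) · M_43   where M_43 = det([-2 -1 -7; -4 4 2; 3 3 1]) = 162
  + (-5) · M_44   where M_44 = det([-2 -1 -5; -4 4 -6; 3 3 -3]) = 138
det = (+1)·(-6)·(-260) + (-1)·(-4)·(162) + (+1)·(-5)·(138) = 1518

|P| = 1518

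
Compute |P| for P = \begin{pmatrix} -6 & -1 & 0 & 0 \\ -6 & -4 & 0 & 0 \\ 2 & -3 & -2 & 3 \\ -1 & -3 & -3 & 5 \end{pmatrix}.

P is block lower-triangular with a 2×2 block and a 2×2 block on the diagonal, so its determinant equals the product of the determinants of the diagonal blocks.
det of the 2×2 block = 18
det of the 2×2 block = -1
det = (18)·(-1) = -18

-18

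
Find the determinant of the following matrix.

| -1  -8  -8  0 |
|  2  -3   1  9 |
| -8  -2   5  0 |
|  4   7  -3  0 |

4005

Expand along column 4 (it has 3 zeros):
  + (9) · M_24   where M_24 = det([-1 -8 -8; -8 -2 5; 4 7 -3]) = 445
det = (+1)·(9)·(445) = 4005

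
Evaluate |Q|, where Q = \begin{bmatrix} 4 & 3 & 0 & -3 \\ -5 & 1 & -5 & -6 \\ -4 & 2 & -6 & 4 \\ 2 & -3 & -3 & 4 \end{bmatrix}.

1708

Expand along row 1 (it has 1 zero):
  + (4) · M_11   where M_11 = det([1 -5 -6; 2 -6 4; -3 -3 4]) = 232
  − (3) · M_12   where M_12 = det([-5 -5 -6; -4 -6 4; 2 -3 4]) = -204
  − (-3) · M_14   where M_14 = det([-5 1 -5; -4 2 -6; 2 -3 -3]) = 56
det = (+1)·(4)·(232) + (-1)·(3)·(-204) + (-1)·(-3)·(56) = 1708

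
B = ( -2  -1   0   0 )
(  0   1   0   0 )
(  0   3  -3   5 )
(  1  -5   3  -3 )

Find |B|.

B is block lower-triangular with a 2×2 block and a 2×2 block on the diagonal, so its determinant equals the product of the determinants of the diagonal blocks.
det of the 2×2 block = -2
det of the 2×2 block = -6
det = (-2)·(-6) = 12

12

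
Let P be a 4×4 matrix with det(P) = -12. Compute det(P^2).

The determinant is 144.

det(P^2) = (det P)^2 = (-12)^2 = 144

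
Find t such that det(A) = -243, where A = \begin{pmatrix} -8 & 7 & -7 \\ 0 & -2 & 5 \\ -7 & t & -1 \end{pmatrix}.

-2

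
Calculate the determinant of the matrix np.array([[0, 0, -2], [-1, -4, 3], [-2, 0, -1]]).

16

Expand along row 1:
  + (-2) · |-1 -4; -2 0| = (-2)·(0 − 8) = 16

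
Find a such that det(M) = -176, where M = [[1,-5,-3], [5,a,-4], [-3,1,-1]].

Expanding along the column containing a, det(M) is linear in a: det(M) = (-10)·a + (-96).
Set (-10)·a + (-96) = -176  ⇒  (-10)·a = -80  ⇒  a = 8.

8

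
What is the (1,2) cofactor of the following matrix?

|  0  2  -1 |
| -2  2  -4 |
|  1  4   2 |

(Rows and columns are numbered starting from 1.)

Delete row 1 and column 2; the remaining 2×2 submatrix is [-2 -4; 1 2].
Its determinant is (-2)·2 − (-4)·1 = 0.
The cofactor carries sign (−1)^(1+2) = −1, so C_{1,2} = −(0) = 0.

0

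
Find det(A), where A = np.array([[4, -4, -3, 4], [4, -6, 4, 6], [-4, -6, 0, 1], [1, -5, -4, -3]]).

|A| = -1742

Expand along row 3 (it has 1 zero):
  + (-4) · M_31   where M_31 = det([-4 -3 4; -6 4 6; -5 -4 -3]) = 272
  − (-6) · M_32   where M_32 = det([4 -3 4; 4 4 6; 1 -4 -3]) = -86
  − (1) · M_34   where M_34 = det([4 -4 -3; 4 -6 4; 1 -5 -4]) = 138
det = (+1)·(-4)·(272) + (-1)·(-6)·(-86) + (-1)·(1)·(138) = -1742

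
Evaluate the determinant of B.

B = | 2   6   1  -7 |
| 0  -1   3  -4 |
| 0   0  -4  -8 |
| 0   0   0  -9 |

B is upper triangular, so det(B) is the product of the diagonal entries:
det = (2) · (-1) · (-4) · (-9) = -72

-72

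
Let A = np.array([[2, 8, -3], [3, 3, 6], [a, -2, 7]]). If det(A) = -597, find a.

Expanding along the row containing a, det(A) is linear in a: det(A) = (57)·a + (-84).
Set (57)·a + (-84) = -597  ⇒  (57)·a = -513  ⇒  a = -9.

a = -9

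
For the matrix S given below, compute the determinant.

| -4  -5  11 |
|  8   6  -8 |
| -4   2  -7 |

|S| = 104

Expand along row 1:
  + (-4) · |6 -8; 2 -7| = (-4)·(-42 − (-16)) = 104
  − (-5) · |8 -8; -4 -7| = −(-5)·(-56 − 32) = -440
  + 11 · |8 6; -4 2| = 11·(16 − (-24)) = 440
Sum: (104) + (-440) + (440) = 104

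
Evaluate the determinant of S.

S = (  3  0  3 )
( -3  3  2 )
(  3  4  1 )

-78

Expand along row 1:
  + 3 · |3 2; 4 1| = 3·(3 − 8) = -15
  + 3 · |-3 3; 3 4| = 3·(-12 − 9) = -63
Sum: (-15) + (-63) = -78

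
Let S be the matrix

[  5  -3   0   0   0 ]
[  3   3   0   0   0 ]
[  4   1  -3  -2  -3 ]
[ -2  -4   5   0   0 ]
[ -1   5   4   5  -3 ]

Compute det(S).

-2520

S is block lower-triangular with a 2×2 block and a 3×3 block on the diagonal, so its determinant equals the product of the determinants of the diagonal blocks.
det of the 2×2 block = 24
det of the 3×3 block = -105
det = (24)·(-105) = -2520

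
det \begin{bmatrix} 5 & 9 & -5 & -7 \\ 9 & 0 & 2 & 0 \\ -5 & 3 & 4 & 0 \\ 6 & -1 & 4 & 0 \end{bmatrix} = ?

Expand along column 4 (it has 3 zeros):
  − (-7) · M_14   where M_14 = det([9 0 2; -5 3 4; 6 -1 4]) = 118
det = (-1)·(-7)·(118) = 826

The determinant is 826.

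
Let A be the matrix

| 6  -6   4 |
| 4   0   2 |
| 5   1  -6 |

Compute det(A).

Expand along column 2:
  − (-6) · |4 2; 5 -6| = −(-6)·(-24 − 10) = -204
  − 1 · |6 4; 4 2| = −1·(12 − 16) = 4
Sum: (-204) + (4) = -200

-200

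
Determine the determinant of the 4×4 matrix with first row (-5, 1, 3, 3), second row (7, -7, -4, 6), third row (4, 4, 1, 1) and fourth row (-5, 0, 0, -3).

250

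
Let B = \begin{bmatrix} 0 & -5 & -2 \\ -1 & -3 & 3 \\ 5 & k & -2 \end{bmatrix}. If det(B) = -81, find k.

7

Expanding along the column containing k, det(B) is linear in k: det(B) = (2)·k + (-95).
Set (2)·k + (-95) = -81  ⇒  (2)·k = 14  ⇒  k = 7.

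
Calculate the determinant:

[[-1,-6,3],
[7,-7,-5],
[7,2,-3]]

The determinant is 242.

Expand along row 1:
  + (-1) · |-7 -5; 2 -3| = (-1)·(21 − (-10)) = -31
  − (-6) · |7 -5; 7 -3| = −(-6)·(-21 − (-35)) = 84
  + 3 · |7 -7; 7 2| = 3·(14 − (-49)) = 189
Sum: (-31) + (84) + (189) = 242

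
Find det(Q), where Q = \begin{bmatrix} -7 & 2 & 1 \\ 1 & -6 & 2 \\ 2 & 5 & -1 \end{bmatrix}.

55

Expand along column 1:
  + (-7) · |-6 2; 5 -1| = (-7)·(6 − 10) = 28
  − 1 · |2 1; 5 -1| = −1·(-2 − 5) = 7
  + 2 · |2 1; -6 2| = 2·(4 − (-6)) = 20
Sum: (28) + (7) + (20) = 55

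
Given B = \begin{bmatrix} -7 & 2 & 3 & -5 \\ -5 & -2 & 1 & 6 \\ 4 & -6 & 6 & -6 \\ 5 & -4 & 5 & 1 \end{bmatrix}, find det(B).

Expand along row 1:
  + (-7) · M_11   where M_11 = det([-2 1 6; -6 6 -6; -4 5 1]) = -78
  − (2) · M_12   where M_12 = det([-5 1 6; 4 6 -6; 5 5 1]) = -274
  + (3) · M_13   where M_13 = det([-5 -2 6; 4 -6 -6; 5 -4 1]) = 302
  − (-5) · M_14   where M_14 = det([-5 -2 1; 4 -6 6; 5 -4 5]) = 24
det = (+1)·(-7)·(-78) + (-1)·(2)·(-274) + (+1)·(3)·(302) + (-1)·(-5)·(24) = 2120

2120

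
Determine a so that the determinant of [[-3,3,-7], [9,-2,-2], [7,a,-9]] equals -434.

Expanding along the row containing a, det(B) is linear in a: det(B) = (-69)·a + (49).
Set (-69)·a + (49) = -434  ⇒  (-69)·a = -483  ⇒  a = 7.

a = 7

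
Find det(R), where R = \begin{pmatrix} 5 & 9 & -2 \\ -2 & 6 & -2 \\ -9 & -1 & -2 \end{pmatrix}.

det(R) = -56

Expand along row 1:
  + 5 · |6 -2; -1 -2| = 5·(-12 − 2) = -70
  − 9 · |-2 -2; -9 -2| = −9·(4 − 18) = 126
  + (-2) · |-2 6; -9 -1| = (-2)·(2 − (-54)) = -112
Sum: (-70) + (126) + (-112) = -56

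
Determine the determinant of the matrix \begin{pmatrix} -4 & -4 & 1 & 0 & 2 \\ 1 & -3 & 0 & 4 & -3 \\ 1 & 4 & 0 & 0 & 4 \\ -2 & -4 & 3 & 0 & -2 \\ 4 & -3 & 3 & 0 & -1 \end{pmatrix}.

-1472

Expand along column 4 (it has 4 zeros):
  + (4) · M_24   where M_24 = det([-4 -4 1 2; 1 4 0 4; -2 -4 3 -2; 4 -3 3 -1]) = -368
det = (+1)·(4)·(-368) = -1472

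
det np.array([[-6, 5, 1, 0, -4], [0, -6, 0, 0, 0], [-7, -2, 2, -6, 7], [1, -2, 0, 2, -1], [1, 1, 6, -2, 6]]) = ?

Expand along row 2 (it has 4 zeros):
  + (-6) · M_22   where M_22 = det([-6 1 0 -4; -7 2 -6 7; 1 0 2 -1; 1 6 -2 6]) = 448
det = (+1)·(-6)·(448) = -2688

-2688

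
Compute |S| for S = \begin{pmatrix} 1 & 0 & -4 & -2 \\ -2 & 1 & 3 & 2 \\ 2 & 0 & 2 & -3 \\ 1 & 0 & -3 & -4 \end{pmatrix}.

Expand along column 2 (it has 3 zeros):
  + (1) · M_22   where M_22 = det([1 -4 -2; 2 2 -3; 1 -3 -4]) = -21
det = (+1)·(1)·(-21) = -21

|S| = -21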